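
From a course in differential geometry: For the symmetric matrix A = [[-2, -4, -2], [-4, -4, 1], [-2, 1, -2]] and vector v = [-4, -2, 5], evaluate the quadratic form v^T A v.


First compute Av:
(Av)_1 = -2*-4 + -4*-2 + -2*5 = 6
(Av)_2 = -4*-4 + -4*-2 + 1*5 = 29
(Av)_3 = -2*-4 + 1*-2 + -2*5 = -4
Av = [6, 29, -4]
Then v^T (Av) = -4*6 + -2*29 + 5*-4
= -24 + -58 + -20 = -102

-102


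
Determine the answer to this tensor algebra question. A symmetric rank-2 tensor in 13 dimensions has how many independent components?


A symmetric rank-2 tensor in d dimensions has d(d+1)/2 independent components.
d = 13
d(d+1)/2 = 13 * 14 / 2 = 182 / 2 = 91

91


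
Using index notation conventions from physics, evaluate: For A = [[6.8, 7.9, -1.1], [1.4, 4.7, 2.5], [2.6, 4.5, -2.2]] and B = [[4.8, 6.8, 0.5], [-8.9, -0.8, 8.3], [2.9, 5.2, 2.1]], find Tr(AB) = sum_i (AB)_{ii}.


Tr(AB) = sum_i (AB)_{ii} where (AB)_{ii} = sum_k A_{ik} B_{ki}.
(AB)_{11} = 6.8*4.8 + 7.9*-8.9 + -1.1*2.9 = -40.86
(AB)_{22} = 1.4*6.8 + 4.7*-0.8 + 2.5*5.2 = 18.76
(AB)_{33} = 2.6*0.5 + 4.5*8.3 + -2.2*2.1 = 34.03
Tr(AB) = -40.86 + 18.76 + 34.03 = 11.93

11.93


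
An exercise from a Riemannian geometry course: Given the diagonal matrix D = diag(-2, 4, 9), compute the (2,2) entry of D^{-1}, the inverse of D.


For a diagonal matrix, the inverse has entries (D^{-1})_{ii} = 1/d_{ii}.
The diagonal entries are: d_{11} = -2, d_{22} = 4, d_{33} = 9
We need (D^{-1})_{22} = 1/d_{22} = 1/4 = 1/4

1/4


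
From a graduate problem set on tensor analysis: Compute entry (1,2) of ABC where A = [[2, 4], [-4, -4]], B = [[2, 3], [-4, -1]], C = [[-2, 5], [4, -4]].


(ABC)_{12} = sum_m (AB)_{1m} C_{m2}. First compute row 1 of AB.
(AB)_{11} = 2*2 + 4*-4 = -12
(AB)_{12} = 2*3 + 4*-1 = 2
Now contract with column 2 of C:
(AB)_{11} * C_{12} = -12 * 5 = -60
(AB)_{12} * C_{22} = 2 * -4 = -8
(ABC)_{12} = -60 + -8 = -68

-68


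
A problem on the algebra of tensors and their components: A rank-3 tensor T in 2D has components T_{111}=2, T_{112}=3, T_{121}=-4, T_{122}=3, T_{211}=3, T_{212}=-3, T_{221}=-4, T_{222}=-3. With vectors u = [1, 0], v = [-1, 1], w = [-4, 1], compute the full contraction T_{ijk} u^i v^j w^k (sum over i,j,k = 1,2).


S = sum over i,j,k of T_{ijk} u_i v_j w_k. Expanding all 8 terms:
T_{111}*u_1*v_1*w_1 = 2*1*-1*-4 = 8  (running total: 8)
T_{112}*u_1*v_1*w_2 = 3*1*-1*1 = -3  (running total: 5)
T_{121}*u_1*v_2*w_1 = -4*1*1*-4 = 16  (running total: 21)
T_{122}*u_1*v_2*w_2 = 3*1*1*1 = 3  (running total: 24)
T_{211}*u_2*v_1*w_1 = 3*0*-1*-4 = 0  (running total: 24)
T_{212}*u_2*v_1*w_2 = -3*0*-1*1 = 0  (running total: 24)
T_{221}*u_2*v_2*w_1 = -4*0*1*-4 = 0  (running total: 24)
T_{222}*u_2*v_2*w_2 = -3*0*1*1 = 0  (running total: 24)
S = 24

24


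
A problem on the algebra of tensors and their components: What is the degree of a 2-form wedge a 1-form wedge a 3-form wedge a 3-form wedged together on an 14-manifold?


The degree of a wedge product is the sum of the degrees of the individual forms.
Degrees: 2, 1, 3, 3
Total degree = 2 + 1 + 3 + 3 = 9

9


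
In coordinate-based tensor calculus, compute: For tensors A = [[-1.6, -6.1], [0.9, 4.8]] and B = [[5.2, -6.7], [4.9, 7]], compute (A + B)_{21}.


Tensor addition is component-wise: (A + B)_{ij} = A_{ij} + B_{ij}.
A_{21} = 0.9
B_{21} = 4.9
(A + B)_{21} = 0.9 + 4.9 = 5.8

5.8


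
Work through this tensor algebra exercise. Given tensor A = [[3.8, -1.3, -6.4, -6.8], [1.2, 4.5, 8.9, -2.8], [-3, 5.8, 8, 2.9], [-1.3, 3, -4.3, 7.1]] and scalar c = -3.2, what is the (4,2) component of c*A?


Scalar multiplication: (cA)_{ij} = c * A_{ij}.
c = -3.2
A_{42} = 3
(cA)_{42} = -3.2 * 3 = -9.6

-9.6


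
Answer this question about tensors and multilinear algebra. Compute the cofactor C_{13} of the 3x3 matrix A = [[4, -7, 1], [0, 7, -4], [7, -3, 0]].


To find cofactor C_{13}, delete row 1 and column 3.
The resulting 2x2 submatrix is: [[0, 7], [7, -3]]
Minor M_{13} = 0*-3 - 7*7
  = 0 - 49 = -49
Sign = (-1)^(1+3) = (-1)^4 = 1
Cofactor C_{13} = 1 * -49 = -49

-49


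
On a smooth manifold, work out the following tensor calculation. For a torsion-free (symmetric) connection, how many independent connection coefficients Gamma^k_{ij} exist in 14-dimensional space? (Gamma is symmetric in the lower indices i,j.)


Christoffel symbols Gamma^k_{ij} are symmetric in i,j, so there are d * d(d+1)/2 independent symbols.
d = 14
d(d+1)/2 = 14 * 15 / 2 = 105
Total = 14 * 105 = 1470

1470


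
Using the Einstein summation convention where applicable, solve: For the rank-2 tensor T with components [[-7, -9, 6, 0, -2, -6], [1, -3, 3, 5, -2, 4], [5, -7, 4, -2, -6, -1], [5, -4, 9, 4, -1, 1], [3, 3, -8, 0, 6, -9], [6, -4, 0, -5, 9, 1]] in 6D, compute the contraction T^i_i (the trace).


The contraction (trace) of a rank-2 tensor is the sum of its diagonal elements.
Diagonal entries: A[1,1] = -7, A[2,2] = -3, A[3,3] = 4, A[4,4] = 4, A[5,5] = 6, A[6,6] = 1
Tr(A) = -7 + -3 + 4 + 4 + 6 + 1 = 5

5


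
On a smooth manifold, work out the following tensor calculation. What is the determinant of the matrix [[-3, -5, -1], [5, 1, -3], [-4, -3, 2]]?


Expanding along the first row, det(A) = a11*M_11 - a12*M_12 + a13*M_13, where M_1j is the (1,j) minor.
Minor M_11 = 1*2 - -3*-3 = -7
Minor M_12 = 5*2 - -3*-4 = -2
Minor M_13 = 5*-3 - 1*-4 = -11
det = -3*(-7) - -5*(-2) + -1*(-11)
    = 21 - 10 + 11
    = 22

22


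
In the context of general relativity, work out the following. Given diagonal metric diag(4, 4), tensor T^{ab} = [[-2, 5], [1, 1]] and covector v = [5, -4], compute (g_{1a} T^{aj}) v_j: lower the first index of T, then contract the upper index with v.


Step 1: lower the first index. For a diagonal metric, g_{ia} T^{aj} = g_{ii} T^{ij} (no sum on i).
g_{11} = 4
S_1{}^1 = 4 * T^{11} = 4 * -2 = -8
S_1{}^2 = 4 * T^{12} = 4 * 5 = 20
Step 2: contract S_1{}^j with v_j.
S_1{}^1 * v_1 = -8 * 5 = -40
S_1{}^2 * v_2 = 20 * -4 = -80
Result = -40 + -80 = -120

-120


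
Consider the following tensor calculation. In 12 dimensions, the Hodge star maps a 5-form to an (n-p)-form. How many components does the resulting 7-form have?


The Hodge dual of a p-form on an n-dimensional manifold is an (n-p)-form.
n = 12, p = 5, so dual degree = 12 - 5 = 7
The number of components is C(n, n-p) = C(12, 7) = 792

792


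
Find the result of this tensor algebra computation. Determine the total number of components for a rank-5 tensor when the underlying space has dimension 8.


The number of components of a rank-r tensor in d dimensions is d^r.
Here d = 8 and r = 5.
8^5 = 32768

32768


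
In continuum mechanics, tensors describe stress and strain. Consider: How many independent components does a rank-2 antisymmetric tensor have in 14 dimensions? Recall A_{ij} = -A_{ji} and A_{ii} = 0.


An antisymmetric rank-2 tensor satisfies A_{ij} = -A_{ji}, so diagonal entries are zero.
The independent components are the upper-triangular entries: C(n, 2) = n(n-1)/2.
n = 14
C(14, 2) = 14 * 13 / 2 = 182 / 2 = 91

91


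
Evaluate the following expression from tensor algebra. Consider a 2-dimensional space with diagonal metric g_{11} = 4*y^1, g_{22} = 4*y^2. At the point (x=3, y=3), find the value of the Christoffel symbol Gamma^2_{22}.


For a diagonal metric, Gamma^k_{ij} = (1/2) g^{kk} (dg_{ik}/dx_j + dg_{jk}/dx_i - dg_{ij}/dx_k).
The metric is diagonal, so g_{ab} = 0 for a != b.
At the given point: g_{11} = 12, g_{22} = 36
g^{22} = 1/36
dg_{22}/dx_2 = dg_{22}/dx_2 = 24
dg_{22}/dx_2 = dg_{22}/dx_2 = 24
dg_{22}/dx_2 = dg_{22}/dx_2 = 24
Numerator = 24 + 24 - 24 = 24
Gamma^2_{22} = 24 / (2 * 36) = 1/3

1/3


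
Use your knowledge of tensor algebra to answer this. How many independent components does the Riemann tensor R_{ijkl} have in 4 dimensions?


The Riemann tensor in d dimensions has d^2(d^2 - 1)/12 independent components.
d = 4, so d^2 = 16
d^2 - 1 = 15
d^2(d^2 - 1) = 16 * 15 = 240
Divide by 12: 240 / 12 = 20

20


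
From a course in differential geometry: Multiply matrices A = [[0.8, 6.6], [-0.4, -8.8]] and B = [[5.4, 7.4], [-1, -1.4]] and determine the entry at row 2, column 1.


(AB)_{ij} = sum_k A_{ik} B_{kj}.
For i=2, j=1:
A_{21} * B_{11} = -0.4 * 5.4 = -2.16
A_{22} * B_{21} = -8.8 * -1 = 8.8
Sum = -2.16 + 8.8 = 6.64

6.64


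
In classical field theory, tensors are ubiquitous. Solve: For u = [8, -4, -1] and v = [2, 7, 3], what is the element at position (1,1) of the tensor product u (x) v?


The outer product entry T_{ij} = u_i * v_j.
We need i=1, j=1.
u_1 = 8, v_1 = 2
T_{1,1} = 8 * 2 = 16

16


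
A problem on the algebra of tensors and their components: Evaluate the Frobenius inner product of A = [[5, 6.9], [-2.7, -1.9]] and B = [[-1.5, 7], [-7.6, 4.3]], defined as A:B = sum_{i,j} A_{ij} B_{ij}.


A:B = sum over all i,j of A_{ij} * B_{ij}.
Row 1: 5*-1.5=-7.5, 6.9*7=48.3 => row sum = 40.8
Row 2: -2.7*-7.6=20.52, -1.9*4.3=-8.17 => row sum = 12.35
Total = 40.8 + 12.35 = 53.15

53.15


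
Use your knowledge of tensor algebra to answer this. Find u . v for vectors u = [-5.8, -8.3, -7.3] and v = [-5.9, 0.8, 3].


The inner product u . v = sum of u_i * v_i.
Term-by-term: -5.8 * -5.9, -8.3 * 0.8, -7.3 * 3
Products: 34.22, -6.64, -21.9
Sum = 34.22 + -6.64 + -21.9 = 5.68

5.68


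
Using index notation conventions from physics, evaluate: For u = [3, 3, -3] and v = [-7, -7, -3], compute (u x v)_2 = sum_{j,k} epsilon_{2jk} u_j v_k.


(u x v)_2 = sum_{j,k} epsilon_{2jk} u_j v_k. Only permutations of (1,2,3) contribute; the two non-zero terms are:
eps_{213} u_1 v_3 = -1 * 3 * -3 = 9
eps_{231} u_3 v_1 = 1 * -3 * -7 = 21
(u x v)_2 = 30

30


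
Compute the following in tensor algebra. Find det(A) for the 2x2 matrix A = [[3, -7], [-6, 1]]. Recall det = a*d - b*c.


For a 2x2 matrix [[a, b], [c, d]], det = a*d - b*c.
a = 3, b = -7, c = -6, d = 1
a*d = 3 * 1 = 3
b*c = -7 * -6 = 42
det = 3 - 42 = -39

-39


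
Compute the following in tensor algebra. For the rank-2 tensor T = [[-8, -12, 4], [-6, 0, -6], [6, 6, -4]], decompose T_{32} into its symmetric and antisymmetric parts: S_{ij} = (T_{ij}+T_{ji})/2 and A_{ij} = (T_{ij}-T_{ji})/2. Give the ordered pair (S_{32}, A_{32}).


T_{32} = 6
T_{23} = -6
S_{32} = (6 + -6)/2 = 0/2 = 0
A_{32} = (6 - -6)/2 = 12/2 = 6
Check: S + A = 0 + 6 = 6 = T_{32}.

(0, 6)


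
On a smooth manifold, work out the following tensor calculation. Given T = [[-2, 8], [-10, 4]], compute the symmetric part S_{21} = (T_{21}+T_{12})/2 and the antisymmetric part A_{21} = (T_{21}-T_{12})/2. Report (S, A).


T_{21} = -10
T_{12} = 8
S_{21} = (-10 + 8)/2 = -2/2 = -1
A_{21} = (-10 - 8)/2 = -18/2 = -9
Check: S + A = -1 + -9 = -10 = T_{21}.

(-1, -9)


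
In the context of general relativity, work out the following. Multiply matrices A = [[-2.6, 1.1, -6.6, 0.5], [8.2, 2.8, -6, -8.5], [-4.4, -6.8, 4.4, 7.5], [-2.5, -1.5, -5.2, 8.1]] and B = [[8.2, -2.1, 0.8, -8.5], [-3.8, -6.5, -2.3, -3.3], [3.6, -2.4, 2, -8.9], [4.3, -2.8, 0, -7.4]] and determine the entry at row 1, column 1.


(AB)_{ij} = sum_k A_{ik} B_{kj}.
For i=1, j=1:
A_{11} * B_{11} = -2.6 * 8.2 = -21.32
A_{12} * B_{21} = 1.1 * -3.8 = -4.18
A_{13} * B_{31} = -6.6 * 3.6 = -23.76
A_{14} * B_{41} = 0.5 * 4.3 = 2.15
Sum = -21.32 + -4.18 + -23.76 + 2.15 = -47.11

-47.11


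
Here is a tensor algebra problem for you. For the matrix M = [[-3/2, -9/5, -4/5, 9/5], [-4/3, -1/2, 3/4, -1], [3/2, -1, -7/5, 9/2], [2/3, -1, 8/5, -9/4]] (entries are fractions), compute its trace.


The trace is the sum of diagonal entries.
Diagonal: M[1,1] = -3/2, M[2,2] = -1/2, M[3,3] = -7/5, M[4,4] = -9/4
Tr(M) = -3/2 + -1/2 + -7/5 + -9/4
Computing step by step:
After adding M[1,1]: -3/2
After adding M[2,2]: -2
After adding M[3,3]: -17/5
After adding M[4,4]: -113/20
Tr(M) = -113/20

-113/20


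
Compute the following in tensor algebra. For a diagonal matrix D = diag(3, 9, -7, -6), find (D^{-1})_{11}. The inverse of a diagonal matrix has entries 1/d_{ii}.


For a diagonal matrix, the inverse has entries (D^{-1})_{ii} = 1/d_{ii}.
The diagonal entries are: d_{11} = 3, d_{22} = 9, d_{33} = -7, d_{44} = -6
We need (D^{-1})_{11} = 1/d_{11} = 1/3 = 1/3

1/3


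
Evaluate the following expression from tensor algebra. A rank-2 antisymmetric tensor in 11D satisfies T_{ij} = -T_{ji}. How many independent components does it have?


An antisymmetric rank-2 tensor satisfies A_{ij} = -A_{ji}, so diagonal entries are zero.
The independent components are the upper-triangular entries: C(n, 2) = n(n-1)/2.
n = 11
C(11, 2) = 11 * 10 / 2 = 110 / 2 = 55

55


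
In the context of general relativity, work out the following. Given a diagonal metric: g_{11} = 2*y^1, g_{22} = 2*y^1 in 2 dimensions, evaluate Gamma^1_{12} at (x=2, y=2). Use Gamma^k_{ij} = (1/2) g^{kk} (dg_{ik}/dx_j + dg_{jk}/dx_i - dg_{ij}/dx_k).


For a diagonal metric, Gamma^k_{ij} = (1/2) g^{kk} (dg_{ik}/dx_j + dg_{jk}/dx_i - dg_{ij}/dx_k).
The metric is diagonal, so g_{ab} = 0 for a != b.
At the given point: g_{11} = 4, g_{22} = 4
g^{11} = 1/4
dg_{11}/dx_2 = dg_{11}/dx_2 = 2
dg_{21}/dx_1 = 0 (off-diagonal)
dg_{12}/dx_1 = 0 (off-diagonal)
Numerator = 2 + 0 - 0 = 2
Gamma^1_{12} = 2 / (2 * 4) = 1/4

1/4


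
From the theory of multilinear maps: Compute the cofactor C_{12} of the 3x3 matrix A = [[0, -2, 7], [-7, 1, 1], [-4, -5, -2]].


To find cofactor C_{12}, delete row 1 and column 2.
The resulting 2x2 submatrix is: [[-7, 1], [-4, -2]]
Minor M_{12} = -7*-2 - 1*-4
  = 14 - -4 = 18
Sign = (-1)^(1+2) = (-1)^3 = -1
Cofactor C_{12} = -1 * 18 = -18

-18


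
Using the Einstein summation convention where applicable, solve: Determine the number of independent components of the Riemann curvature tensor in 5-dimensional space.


The Riemann tensor in d dimensions has d^2(d^2 - 1)/12 independent components.
d = 5, so d^2 = 25
d^2 - 1 = 24
d^2(d^2 - 1) = 25 * 24 = 600
Divide by 12: 600 / 12 = 50

50


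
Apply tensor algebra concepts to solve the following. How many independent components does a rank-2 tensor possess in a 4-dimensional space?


The number of components of a rank-r tensor in d dimensions is d^r.
Here d = 4 and r = 2.
4^2 = 16

16


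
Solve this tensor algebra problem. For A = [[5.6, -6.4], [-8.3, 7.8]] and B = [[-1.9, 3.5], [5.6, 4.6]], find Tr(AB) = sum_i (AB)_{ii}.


Tr(AB) = sum_i (AB)_{ii} where (AB)_{ii} = sum_k A_{ik} B_{ki}.
(AB)_{11} = 5.6*-1.9 + -6.4*5.6 = -46.48
(AB)_{22} = -8.3*3.5 + 7.8*4.6 = 6.83
Tr(AB) = -46.48 + 6.83 = -39.65

-39.65


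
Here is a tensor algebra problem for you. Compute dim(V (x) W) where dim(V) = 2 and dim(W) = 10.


The dimension of a tensor product is the product of dimensions.
dim(V) = 2, dim(W) = 10
dim(V (x) W) = 2 * 10 = 20

20


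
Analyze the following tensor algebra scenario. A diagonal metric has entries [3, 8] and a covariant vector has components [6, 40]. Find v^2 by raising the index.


To raise an index with a diagonal metric: v^i = v_i / g_{ii}.
For index 2: v_2 = 40, g_{22} = 8
v^2 = 40 / 8 = 5

5


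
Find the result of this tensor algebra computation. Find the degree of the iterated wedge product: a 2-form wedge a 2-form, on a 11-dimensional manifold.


The degree of a wedge product is the sum of the degrees of the individual forms.
Degrees: 2, 2
Total degree = 2 + 2 = 4

4


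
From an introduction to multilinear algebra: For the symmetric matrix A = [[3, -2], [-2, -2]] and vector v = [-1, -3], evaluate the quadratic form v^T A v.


First compute Av:
(Av)_1 = 3*-1 + -2*-3 = 3
(Av)_2 = -2*-1 + -2*-3 = 8
Av = [3, 8]
Then v^T (Av) = -1*3 + -3*8
= -3 + -24 = -27

-27


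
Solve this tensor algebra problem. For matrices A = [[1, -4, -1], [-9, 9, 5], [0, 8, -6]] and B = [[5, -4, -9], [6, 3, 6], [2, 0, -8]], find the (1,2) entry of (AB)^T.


(AB)^T_{ij} = (AB)_{ji} = sum_k A_{jk} B_{ki}.
For i=1, j=2 we need (AB)_{21}:
A_{21} * B_{11} = -9 * 5 = -45
A_{22} * B_{21} = 9 * 6 = 54
A_{23} * B_{31} = 5 * 2 = 10
Sum = -45 + 54 + 10 = 19

19


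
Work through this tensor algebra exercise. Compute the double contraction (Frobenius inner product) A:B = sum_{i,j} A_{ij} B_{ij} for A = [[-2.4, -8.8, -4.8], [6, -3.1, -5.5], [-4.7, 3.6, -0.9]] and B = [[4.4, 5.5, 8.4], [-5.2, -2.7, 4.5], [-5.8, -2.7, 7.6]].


A:B = sum over all i,j of A_{ij} * B_{ij}.
Row 1: -2.4*4.4=-10.56, -8.8*5.5=-48.4, -4.8*8.4=-40.32 => row sum = -99.28
Row 2: 6*-5.2=-31.2, -3.1*-2.7=8.37, -5.5*4.5=-24.75 => row sum = -47.58
Row 3: -4.7*-5.8=27.26, 3.6*-2.7=-9.72, -0.9*7.6=-6.84 => row sum = 10.7
Total = -99.28 + -47.58 + 10.7 = -136.16

-136.16


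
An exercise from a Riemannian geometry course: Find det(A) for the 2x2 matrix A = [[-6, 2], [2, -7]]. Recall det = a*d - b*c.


For a 2x2 matrix [[a, b], [c, d]], det = a*d - b*c.
a = -6, b = 2, c = 2, d = -7
a*d = -6 * -7 = 42
b*c = 2 * 2 = 4
det = 42 - 4 = 38

38


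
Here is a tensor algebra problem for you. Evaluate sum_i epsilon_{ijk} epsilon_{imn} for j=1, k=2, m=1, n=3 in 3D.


Using the identity: epsilon_{ijk} epsilon_{imn} = delta_{jm} delta_{kn} - delta_{jn} delta_{km}.
delta_{11} = 1
delta_{23} = 0
delta_{13} = 0
delta_{21} = 0
Result = 1 * 0 - 0 * 0 = 0 - 0 = 0

0


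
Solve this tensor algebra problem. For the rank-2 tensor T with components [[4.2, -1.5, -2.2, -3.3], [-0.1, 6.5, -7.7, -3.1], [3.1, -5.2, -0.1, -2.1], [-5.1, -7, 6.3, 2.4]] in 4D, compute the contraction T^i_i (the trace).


The contraction (trace) of a rank-2 tensor is the sum of its diagonal elements.
Diagonal entries: A[1,1] = 4.2, A[2,2] = 6.5, A[3,3] = -0.1, A[4,4] = 2.4
Tr(A) = 4.2 + 6.5 + -0.1 + 2.4 = 13

13


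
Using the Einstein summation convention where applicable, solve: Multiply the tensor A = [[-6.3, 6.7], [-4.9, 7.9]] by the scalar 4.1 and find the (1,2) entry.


Scalar multiplication: (cA)_{ij} = c * A_{ij}.
c = 4.1
A_{12} = 6.7
(cA)_{12} = 4.1 * 6.7 = 27.47

27.47


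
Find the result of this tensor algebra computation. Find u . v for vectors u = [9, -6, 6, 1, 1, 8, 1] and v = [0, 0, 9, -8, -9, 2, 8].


The inner product u . v = sum of u_i * v_i.
Term-by-term: 9 * 0, -6 * 0, 6 * 9, 1 * -8, 1 * -9, 8 * 2, 1 * 8
Products: 0, 0, 54, -8, -9, 16, 8
Sum = 0 + 0 + 54 + -8 + -9 + 16 + 8 = 61

61


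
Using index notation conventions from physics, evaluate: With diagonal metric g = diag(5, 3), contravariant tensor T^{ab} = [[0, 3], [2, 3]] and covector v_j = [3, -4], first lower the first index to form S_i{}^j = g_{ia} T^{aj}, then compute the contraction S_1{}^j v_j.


Step 1: lower the first index. For a diagonal metric, g_{ia} T^{aj} = g_{ii} T^{ij} (no sum on i).
g_{11} = 5
S_1{}^1 = 5 * T^{11} = 5 * 0 = 0
S_1{}^2 = 5 * T^{12} = 5 * 3 = 15
Step 2: contract S_1{}^j with v_j.
S_1{}^1 * v_1 = 0 * 3 = 0
S_1{}^2 * v_2 = 15 * -4 = -60
Result = 0 + -60 = -60

-60


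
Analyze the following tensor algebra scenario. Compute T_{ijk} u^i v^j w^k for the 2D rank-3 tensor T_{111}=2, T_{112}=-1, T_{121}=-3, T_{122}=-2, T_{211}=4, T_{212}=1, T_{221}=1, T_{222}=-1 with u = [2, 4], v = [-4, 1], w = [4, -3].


S = sum over i,j,k of T_{ijk} u_i v_j w_k. Expanding all 8 terms:
T_{111}*u_1*v_1*w_1 = 2*2*-4*4 = -64  (running total: -64)
T_{112}*u_1*v_1*w_2 = -1*2*-4*-3 = -24  (running total: -88)
T_{121}*u_1*v_2*w_1 = -3*2*1*4 = -24  (running total: -112)
T_{122}*u_1*v_2*w_2 = -2*2*1*-3 = 12  (running total: -100)
T_{211}*u_2*v_1*w_1 = 4*4*-4*4 = -256  (running total: -356)
T_{212}*u_2*v_1*w_2 = 1*4*-4*-3 = 48  (running total: -308)
T_{221}*u_2*v_2*w_1 = 1*4*1*4 = 16  (running total: -292)
T_{222}*u_2*v_2*w_2 = -1*4*1*-3 = 12  (running total: -280)
S = -280

-280


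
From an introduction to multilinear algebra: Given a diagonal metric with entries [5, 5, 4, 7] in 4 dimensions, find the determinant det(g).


For a diagonal metric, the determinant is the product of diagonal entries.
Diagonal entries: 5, 5, 4, 7
det(g) = 5 * 5 * 4 * 7 = 700

700


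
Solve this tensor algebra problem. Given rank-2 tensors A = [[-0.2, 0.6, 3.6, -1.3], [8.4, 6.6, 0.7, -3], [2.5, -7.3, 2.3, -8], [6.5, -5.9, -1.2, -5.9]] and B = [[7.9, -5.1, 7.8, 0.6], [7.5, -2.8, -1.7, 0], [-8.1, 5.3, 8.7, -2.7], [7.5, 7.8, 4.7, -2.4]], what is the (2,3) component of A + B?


Tensor addition is component-wise: (A + B)_{ij} = A_{ij} + B_{ij}.
A_{23} = 0.7
B_{23} = -1.7
(A + B)_{23} = 0.7 + -1.7 = -1

-1


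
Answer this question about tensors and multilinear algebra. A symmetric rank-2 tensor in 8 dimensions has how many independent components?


A symmetric rank-2 tensor in d dimensions has d(d+1)/2 independent components.
d = 8
d(d+1)/2 = 8 * 9 / 2 = 72 / 2 = 36

36


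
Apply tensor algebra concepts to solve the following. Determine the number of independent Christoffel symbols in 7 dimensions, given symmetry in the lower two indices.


Christoffel symbols Gamma^k_{ij} are symmetric in i,j, so there are d * d(d+1)/2 independent symbols.
d = 7
d(d+1)/2 = 7 * 8 / 2 = 28
Total = 7 * 28 = 196

196


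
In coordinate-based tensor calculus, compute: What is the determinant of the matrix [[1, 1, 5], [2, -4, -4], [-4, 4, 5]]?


Expanding along the first row, det(A) = a11*M_11 - a12*M_12 + a13*M_13, where M_1j is the (1,j) minor.
Minor M_11 = -4*5 - -4*4 = -4
Minor M_12 = 2*5 - -4*-4 = -6
Minor M_13 = 2*4 - -4*-4 = -8
det = 1*(-4) - 1*(-6) + 5*(-8)
    = -4 - -6 + -40
    = -38

-38


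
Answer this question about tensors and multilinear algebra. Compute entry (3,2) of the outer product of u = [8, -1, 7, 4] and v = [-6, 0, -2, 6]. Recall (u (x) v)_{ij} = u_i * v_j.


The outer product entry T_{ij} = u_i * v_j.
We need i=3, j=2.
u_3 = 7, v_2 = 0
T_{3,2} = 7 * 0 = 0

0


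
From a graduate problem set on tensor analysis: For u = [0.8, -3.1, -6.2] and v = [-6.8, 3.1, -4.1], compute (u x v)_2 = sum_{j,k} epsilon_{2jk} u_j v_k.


(u x v)_2 = sum_{j,k} epsilon_{2jk} u_j v_k. Only permutations of (1,2,3) contribute; the two non-zero terms are:
eps_{213} u_1 v_3 = -1 * 0.8 * -4.1 = 3.28
eps_{231} u_3 v_1 = 1 * -6.2 * -6.8 = 42.16
(u x v)_2 = 45.44

45.44


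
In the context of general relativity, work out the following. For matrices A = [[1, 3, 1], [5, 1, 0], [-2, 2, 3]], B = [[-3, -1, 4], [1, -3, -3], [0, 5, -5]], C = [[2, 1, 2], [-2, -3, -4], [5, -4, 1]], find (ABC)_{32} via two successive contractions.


(ABC)_{32} = sum_m (AB)_{3m} C_{m2}. First compute row 3 of AB.
(AB)_{31} = -2*-3 + 2*1 + 3*0 = 8
(AB)_{32} = -2*-1 + 2*-3 + 3*5 = 11
(AB)_{33} = -2*4 + 2*-3 + 3*-5 = -29
Now contract with column 2 of C:
(AB)_{31} * C_{12} = 8 * 1 = 8
(AB)_{32} * C_{22} = 11 * -3 = -33
(AB)_{33} * C_{32} = -29 * -4 = 116
(ABC)_{32} = 8 + -33 + 116 = 91

91


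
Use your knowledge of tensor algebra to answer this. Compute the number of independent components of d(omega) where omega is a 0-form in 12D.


The exterior derivative of a p-form is a (p+1)-form.
Its number of independent components is C(n, p+1).
n = 12, p+1 = 1
C(12, 1) = 12

12


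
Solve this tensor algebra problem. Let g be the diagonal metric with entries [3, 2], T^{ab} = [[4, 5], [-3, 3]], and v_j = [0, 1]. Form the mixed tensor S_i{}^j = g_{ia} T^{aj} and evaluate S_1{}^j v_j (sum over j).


Step 1: lower the first index. For a diagonal metric, g_{ia} T^{aj} = g_{ii} T^{ij} (no sum on i).
g_{11} = 3
S_1{}^1 = 3 * T^{11} = 3 * 4 = 12
S_1{}^2 = 3 * T^{12} = 3 * 5 = 15
Step 2: contract S_1{}^j with v_j.
S_1{}^1 * v_1 = 12 * 0 = 0
S_1{}^2 * v_2 = 15 * 1 = 15
Result = 0 + 15 = 15

15


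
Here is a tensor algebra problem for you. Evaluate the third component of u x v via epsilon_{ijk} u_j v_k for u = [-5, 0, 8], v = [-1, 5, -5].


(u x v)_3 = sum_{j,k} epsilon_{3jk} u_j v_k. Only permutations of (1,2,3) contribute; the two non-zero terms are:
eps_{312} u_1 v_2 = 1 * -5 * 5 = -25
eps_{321} u_2 v_1 = -1 * 0 * -1 = 0
(u x v)_3 = -25

-25


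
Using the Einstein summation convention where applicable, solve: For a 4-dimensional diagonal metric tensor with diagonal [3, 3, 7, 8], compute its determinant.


For a diagonal metric, the determinant is the product of diagonal entries.
Diagonal entries: 3, 3, 7, 8
det(g) = 3 * 3 * 7 * 8 = 504

504


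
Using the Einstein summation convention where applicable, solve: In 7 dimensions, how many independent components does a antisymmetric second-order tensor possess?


A antisymmetric rank-2 tensor in d dimensions has d(d-1)/2 independent components.
d = 7
d(d-1)/2 = 7 * 6 / 2 = 42 / 2 = 21

21


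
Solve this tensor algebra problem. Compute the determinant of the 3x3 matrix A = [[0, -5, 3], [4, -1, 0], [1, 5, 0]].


Expanding along the first row, det(A) = a11*M_11 - a12*M_12 + a13*M_13, where M_1j is the (1,j) minor.
Minor M_11 = -1*0 - 0*5 = 0
Minor M_12 = 4*0 - 0*1 = 0
Minor M_13 = 4*5 - -1*1 = 21
det = 0*(0) - -5*(0) + 3*(21)
    = 0 - 0 + 63
    = 63

63


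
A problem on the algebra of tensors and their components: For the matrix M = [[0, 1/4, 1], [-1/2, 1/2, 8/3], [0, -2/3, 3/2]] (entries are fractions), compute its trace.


The trace is the sum of diagonal entries.
Diagonal: M[1,1] = 0, M[2,2] = 1/2, M[3,3] = 3/2
Tr(M) = 0 + 1/2 + 3/2
Computing step by step:
After adding M[1,1]: 0
After adding M[2,2]: 1/2
After adding M[3,3]: 2
Tr(M) = 2

2


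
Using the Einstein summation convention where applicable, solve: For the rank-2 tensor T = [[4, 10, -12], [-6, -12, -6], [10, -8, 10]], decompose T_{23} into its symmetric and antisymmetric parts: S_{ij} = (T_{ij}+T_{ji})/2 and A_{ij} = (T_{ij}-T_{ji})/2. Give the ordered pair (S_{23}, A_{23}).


T_{23} = -6
T_{32} = -8
S_{23} = (-6 + -8)/2 = -14/2 = -7
A_{23} = (-6 - -8)/2 = 2/2 = 1
Check: S + A = -7 + 1 = -6 = T_{23}.

(-7, 1)


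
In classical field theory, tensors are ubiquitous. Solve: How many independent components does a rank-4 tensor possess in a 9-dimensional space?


The number of components of a rank-r tensor in d dimensions is d^r.
Here d = 9 and r = 4.
9^4 = 6561

6561


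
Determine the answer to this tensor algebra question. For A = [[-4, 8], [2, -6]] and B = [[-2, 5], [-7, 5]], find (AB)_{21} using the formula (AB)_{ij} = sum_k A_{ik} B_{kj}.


(AB)_{ij} = sum_k A_{ik} B_{kj}.
For i=2, j=1:
A_{21} * B_{11} = 2 * -2 = -4
A_{22} * B_{21} = -6 * -7 = 42
Sum = -4 + 42 = 38

38


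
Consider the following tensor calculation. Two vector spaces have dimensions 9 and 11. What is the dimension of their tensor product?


The dimension of a tensor product is the product of dimensions.
dim(V) = 9, dim(W) = 11
dim(V (x) W) = 9 * 11 = 99

99


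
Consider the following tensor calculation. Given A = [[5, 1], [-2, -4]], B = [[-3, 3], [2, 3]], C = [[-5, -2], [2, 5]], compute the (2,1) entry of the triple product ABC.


(ABC)_{21} = sum_m (AB)_{2m} C_{m1}. First compute row 2 of AB.
(AB)_{21} = -2*-3 + -4*2 = -2
(AB)_{22} = -2*3 + -4*3 = -18
Now contract with column 1 of C:
(AB)_{21} * C_{11} = -2 * -5 = 10
(AB)_{22} * C_{21} = -18 * 2 = -36
(ABC)_{21} = 10 + -36 = -26

-26


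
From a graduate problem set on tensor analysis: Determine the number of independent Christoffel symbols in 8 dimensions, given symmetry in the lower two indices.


Christoffel symbols Gamma^k_{ij} are symmetric in i,j, so there are d * d(d+1)/2 independent symbols.
d = 8
d(d+1)/2 = 8 * 9 / 2 = 36
Total = 8 * 36 = 288

288


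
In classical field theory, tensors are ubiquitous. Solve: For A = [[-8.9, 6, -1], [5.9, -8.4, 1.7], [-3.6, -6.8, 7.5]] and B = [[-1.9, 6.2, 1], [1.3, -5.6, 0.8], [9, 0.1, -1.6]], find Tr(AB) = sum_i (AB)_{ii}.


Tr(AB) = sum_i (AB)_{ii} where (AB)_{ii} = sum_k A_{ik} B_{ki}.
(AB)_{11} = -8.9*-1.9 + 6*1.3 + -1*9 = 15.71
(AB)_{22} = 5.9*6.2 + -8.4*-5.6 + 1.7*0.1 = 83.79
(AB)_{33} = -3.6*1 + -6.8*0.8 + 7.5*-1.6 = -21.04
Tr(AB) = 15.71 + 83.79 + -21.04 = 78.46

78.46


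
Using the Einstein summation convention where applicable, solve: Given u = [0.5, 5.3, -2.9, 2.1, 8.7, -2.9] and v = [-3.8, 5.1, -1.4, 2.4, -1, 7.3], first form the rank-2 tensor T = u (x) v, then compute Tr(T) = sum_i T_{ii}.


The outer product gives T_{ij} = u_i v_j.
The trace (contraction) is Tr(T) = sum_i T_{ii} = sum_i u_i v_i.
Diagonal entries:
T_{11} = u_1 * v_1 = 0.5 * -3.8 = -1.9
T_{22} = u_2 * v_2 = 5.3 * 5.1 = 27.03
T_{33} = u_3 * v_3 = -2.9 * -1.4 = 4.06
T_{44} = u_4 * v_4 = 2.1 * 2.4 = 5.04
T_{55} = u_5 * v_5 = 8.7 * -1 = -8.7
T_{66} = u_6 * v_6 = -2.9 * 7.3 = -21.17
Tr(T) = -1.9 + 27.03 + 4.06 + 5.04 + -8.7 + -21.17 = 4.36

4.36


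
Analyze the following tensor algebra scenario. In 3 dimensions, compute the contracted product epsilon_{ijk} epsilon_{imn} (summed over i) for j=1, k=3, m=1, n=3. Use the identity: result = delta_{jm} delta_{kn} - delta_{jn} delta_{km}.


Using the identity: epsilon_{ijk} epsilon_{imn} = delta_{jm} delta_{kn} - delta_{jn} delta_{km}.
delta_{11} = 1
delta_{33} = 1
delta_{13} = 0
delta_{31} = 0
Result = 1 * 1 - 0 * 0 = 1 - 0 = 1

1


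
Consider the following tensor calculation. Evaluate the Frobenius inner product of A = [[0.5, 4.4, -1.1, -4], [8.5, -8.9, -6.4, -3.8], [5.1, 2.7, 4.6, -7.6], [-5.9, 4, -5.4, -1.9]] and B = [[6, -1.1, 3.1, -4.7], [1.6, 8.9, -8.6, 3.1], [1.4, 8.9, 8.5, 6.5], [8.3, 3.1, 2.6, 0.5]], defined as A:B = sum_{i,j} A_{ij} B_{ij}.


A:B = sum over all i,j of A_{ij} * B_{ij}.
Row 1: 0.5*6=3, 4.4*-1.1=-4.84, -1.1*3.1=-3.41, -4*-4.7=18.8 => row sum = 13.55
Row 2: 8.5*1.6=13.6, -8.9*8.9=-79.21, -6.4*-8.6=55.04, -3.8*3.1=-11.78 => row sum = -22.35
Row 3: 5.1*1.4=7.14, 2.7*8.9=24.03, 4.6*8.5=39.1, -7.6*6.5=-49.4 => row sum = 20.87
Row 4: -5.9*8.3=-48.97, 4*3.1=12.4, -5.4*2.6=-14.04, -1.9*0.5=-0.95 => row sum = -51.56
Total = 13.55 + -22.35 + 20.87 + -51.56 = -39.49

-39.49


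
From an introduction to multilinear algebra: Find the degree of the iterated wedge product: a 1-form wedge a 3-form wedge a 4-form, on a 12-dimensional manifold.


The degree of a wedge product is the sum of the degrees of the individual forms.
Degrees: 1, 3, 4
Total degree = 1 + 3 + 4 = 8

8


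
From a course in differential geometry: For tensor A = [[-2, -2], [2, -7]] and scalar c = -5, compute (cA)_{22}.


Scalar multiplication: (cA)_{ij} = c * A_{ij}.
c = -5
A_{22} = -7
(cA)_{22} = -5 * -7 = 35

35


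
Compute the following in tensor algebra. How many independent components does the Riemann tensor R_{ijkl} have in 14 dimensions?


The Riemann tensor in d dimensions has d^2(d^2 - 1)/12 independent components.
d = 14, so d^2 = 196
d^2 - 1 = 195
d^2(d^2 - 1) = 196 * 195 = 38220
Divide by 12: 38220 / 12 = 3185

3185


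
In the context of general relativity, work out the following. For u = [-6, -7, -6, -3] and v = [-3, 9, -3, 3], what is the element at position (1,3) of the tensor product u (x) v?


The outer product entry T_{ij} = u_i * v_j.
We need i=1, j=3.
u_1 = -6, v_3 = -3
T_{1,3} = -6 * -3 = 18

18


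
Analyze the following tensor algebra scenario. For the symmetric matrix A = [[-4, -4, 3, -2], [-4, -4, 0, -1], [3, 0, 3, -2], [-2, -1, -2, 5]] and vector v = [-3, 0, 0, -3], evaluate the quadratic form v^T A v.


First compute Av:
(Av)_1 = -4*-3 + -4*0 + 3*0 + -2*-3 = 18
(Av)_2 = -4*-3 + -4*0 + 0*0 + -1*-3 = 15
(Av)_3 = 3*-3 + 0*0 + 3*0 + -2*-3 = -3
(Av)_4 = -2*-3 + -1*0 + -2*0 + 5*-3 = -9
Av = [18, 15, -3, -9]
Then v^T (Av) = -3*18 + 0*15 + 0*-3 + -3*-9
= -54 + 0 + 0 + 27 = -27

-27


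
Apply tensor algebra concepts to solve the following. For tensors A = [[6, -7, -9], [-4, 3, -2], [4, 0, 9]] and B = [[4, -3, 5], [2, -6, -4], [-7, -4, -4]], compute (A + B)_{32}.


Tensor addition is component-wise: (A + B)_{ij} = A_{ij} + B_{ij}.
A_{32} = 0
B_{32} = -4
(A + B)_{32} = 0 + -4 = -4

-4


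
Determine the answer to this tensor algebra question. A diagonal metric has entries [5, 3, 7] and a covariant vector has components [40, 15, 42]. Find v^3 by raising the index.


To raise an index with a diagonal metric: v^i = v_i / g_{ii}.
For index 3: v_3 = 42, g_{33} = 7
v^3 = 42 / 7 = 6

6


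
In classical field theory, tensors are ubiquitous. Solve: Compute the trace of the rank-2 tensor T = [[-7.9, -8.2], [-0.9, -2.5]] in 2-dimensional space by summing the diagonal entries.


The contraction (trace) of a rank-2 tensor is the sum of its diagonal elements.
Diagonal entries: A[1,1] = -7.9, A[2,2] = -2.5
Tr(A) = -7.9 + -2.5 = -10.4

-10.4


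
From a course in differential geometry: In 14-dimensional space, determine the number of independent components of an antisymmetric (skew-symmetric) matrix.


An antisymmetric rank-2 tensor satisfies A_{ij} = -A_{ji}, so diagonal entries are zero.
The independent components are the upper-triangular entries: C(n, 2) = n(n-1)/2.
n = 14
C(14, 2) = 14 * 13 / 2 = 182 / 2 = 91

91


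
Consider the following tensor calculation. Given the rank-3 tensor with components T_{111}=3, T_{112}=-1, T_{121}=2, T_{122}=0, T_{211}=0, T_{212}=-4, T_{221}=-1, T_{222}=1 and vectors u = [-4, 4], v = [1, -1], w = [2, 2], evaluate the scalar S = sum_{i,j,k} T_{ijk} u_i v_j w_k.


S = sum over i,j,k of T_{ijk} u_i v_j w_k. Expanding all 8 terms:
T_{111}*u_1*v_1*w_1 = 3*-4*1*2 = -24  (running total: -24)
T_{112}*u_1*v_1*w_2 = -1*-4*1*2 = 8  (running total: -16)
T_{121}*u_1*v_2*w_1 = 2*-4*-1*2 = 16  (running total: 0)
T_{122}*u_1*v_2*w_2 = 0*-4*-1*2 = 0  (running total: 0)
T_{211}*u_2*v_1*w_1 = 0*4*1*2 = 0  (running total: 0)
T_{212}*u_2*v_1*w_2 = -4*4*1*2 = -32  (running total: -32)
T_{221}*u_2*v_2*w_1 = -1*4*-1*2 = 8  (running total: -24)
T_{222}*u_2*v_2*w_2 = 1*4*-1*2 = -8  (running total: -32)
S = -32

-32


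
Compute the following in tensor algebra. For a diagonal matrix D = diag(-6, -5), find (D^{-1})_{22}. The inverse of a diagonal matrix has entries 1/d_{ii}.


For a diagonal matrix, the inverse has entries (D^{-1})_{ii} = 1/d_{ii}.
The diagonal entries are: d_{11} = -6, d_{22} = -5
We need (D^{-1})_{22} = 1/d_{22} = 1/-5 = -1/5

-1/5


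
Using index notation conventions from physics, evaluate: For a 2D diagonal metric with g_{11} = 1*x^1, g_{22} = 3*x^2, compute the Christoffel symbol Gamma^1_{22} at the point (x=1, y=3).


For a diagonal metric, Gamma^k_{ij} = (1/2) g^{kk} (dg_{ik}/dx_j + dg_{jk}/dx_i - dg_{ij}/dx_k).
The metric is diagonal, so g_{ab} = 0 for a != b.
At the given point: g_{11} = 1, g_{22} = 3
g^{11} = 1/1
dg_{21}/dx_2 = 0 (off-diagonal)
dg_{21}/dx_2 = 0 (off-diagonal)
dg_{22}/dx_1 = dg_{22}/dx_1 = 6
Numerator = 0 + 0 - 6 = -6
Gamma^1_{22} = -6 / (2 * 1) = -3

-3


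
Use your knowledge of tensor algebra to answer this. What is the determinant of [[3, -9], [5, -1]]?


For a 2x2 matrix [[a, b], [c, d]], det = a*d - b*c.
a = 3, b = -9, c = 5, d = -1
a*d = 3 * -1 = -3
b*c = -9 * 5 = -45
det = -3 - -45 = 42

42


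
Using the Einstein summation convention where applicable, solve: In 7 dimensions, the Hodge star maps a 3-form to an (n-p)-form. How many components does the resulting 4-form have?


The Hodge dual of a p-form on an n-dimensional manifold is an (n-p)-form.
n = 7, p = 3, so dual degree = 7 - 3 = 4
The number of components is C(n, n-p) = C(7, 4) = 35

35


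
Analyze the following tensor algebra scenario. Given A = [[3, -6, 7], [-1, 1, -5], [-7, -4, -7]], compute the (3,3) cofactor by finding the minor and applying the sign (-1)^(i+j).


To find cofactor C_{33}, delete row 3 and column 3.
The resulting 2x2 submatrix is: [[3, -6], [-1, 1]]
Minor M_{33} = 3*1 - -6*-1
  = 3 - 6 = -3
Sign = (-1)^(3+3) = (-1)^6 = 1
Cofactor C_{33} = 1 * -3 = -3

-3


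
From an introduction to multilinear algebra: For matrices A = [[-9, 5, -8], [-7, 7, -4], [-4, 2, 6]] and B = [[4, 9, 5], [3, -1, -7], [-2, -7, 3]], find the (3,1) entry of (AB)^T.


(AB)^T_{ij} = (AB)_{ji} = sum_k A_{jk} B_{ki}.
For i=3, j=1 we need (AB)_{13}:
A_{11} * B_{13} = -9 * 5 = -45
A_{12} * B_{23} = 5 * -7 = -35
A_{13} * B_{33} = -8 * 3 = -24
Sum = -45 + -35 + -24 = -104

-104


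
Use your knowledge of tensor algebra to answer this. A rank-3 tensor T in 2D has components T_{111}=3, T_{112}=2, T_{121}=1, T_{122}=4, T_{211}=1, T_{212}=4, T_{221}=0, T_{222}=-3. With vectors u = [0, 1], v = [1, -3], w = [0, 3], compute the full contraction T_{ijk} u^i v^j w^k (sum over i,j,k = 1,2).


S = sum over i,j,k of T_{ijk} u_i v_j w_k. Expanding all 8 terms:
T_{111}*u_1*v_1*w_1 = 3*0*1*0 = 0  (running total: 0)
T_{112}*u_1*v_1*w_2 = 2*0*1*3 = 0  (running total: 0)
T_{121}*u_1*v_2*w_1 = 1*0*-3*0 = 0  (running total: 0)
T_{122}*u_1*v_2*w_2 = 4*0*-3*3 = 0  (running total: 0)
T_{211}*u_2*v_1*w_1 = 1*1*1*0 = 0  (running total: 0)
T_{212}*u_2*v_1*w_2 = 4*1*1*3 = 12  (running total: 12)
T_{221}*u_2*v_2*w_1 = 0*1*-3*0 = 0  (running total: 12)
T_{222}*u_2*v_2*w_2 = -3*1*-3*3 = 27  (running total: 39)
S = 39

39


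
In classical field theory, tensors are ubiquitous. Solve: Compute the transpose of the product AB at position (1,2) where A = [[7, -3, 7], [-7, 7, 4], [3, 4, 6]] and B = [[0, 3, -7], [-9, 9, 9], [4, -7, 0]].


(AB)^T_{ij} = (AB)_{ji} = sum_k A_{jk} B_{ki}.
For i=1, j=2 we need (AB)_{21}:
A_{21} * B_{11} = -7 * 0 = 0
A_{22} * B_{21} = 7 * -9 = -63
A_{23} * B_{31} = 4 * 4 = 16
Sum = 0 + -63 + 16 = -47

-47


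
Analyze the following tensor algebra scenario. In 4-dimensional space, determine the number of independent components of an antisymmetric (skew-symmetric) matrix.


An antisymmetric rank-2 tensor satisfies A_{ij} = -A_{ji}, so diagonal entries are zero.
The independent components are the upper-triangular entries: C(n, 2) = n(n-1)/2.
n = 4
C(4, 2) = 4 * 3 / 2 = 12 / 2 = 6

6


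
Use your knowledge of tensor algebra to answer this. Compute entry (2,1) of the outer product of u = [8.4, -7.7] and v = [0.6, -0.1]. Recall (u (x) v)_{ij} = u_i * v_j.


The outer product entry T_{ij} = u_i * v_j.
We need i=2, j=1.
u_2 = -7.7, v_1 = 0.6
T_{2,1} = -7.7 * 0.6 = -4.62

-4.62


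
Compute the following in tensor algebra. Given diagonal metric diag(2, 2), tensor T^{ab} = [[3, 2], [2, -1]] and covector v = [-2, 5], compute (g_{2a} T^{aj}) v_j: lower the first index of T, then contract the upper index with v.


Step 1: lower the first index. For a diagonal metric, g_{ia} T^{aj} = g_{ii} T^{ij} (no sum on i).
g_{22} = 2
S_2{}^1 = 2 * T^{21} = 2 * 2 = 4
S_2{}^2 = 2 * T^{22} = 2 * -1 = -2
Step 2: contract S_2{}^j with v_j.
S_2{}^1 * v_1 = 4 * -2 = -8
S_2{}^2 * v_2 = -2 * 5 = -10
Result = -8 + -10 = -18

-18


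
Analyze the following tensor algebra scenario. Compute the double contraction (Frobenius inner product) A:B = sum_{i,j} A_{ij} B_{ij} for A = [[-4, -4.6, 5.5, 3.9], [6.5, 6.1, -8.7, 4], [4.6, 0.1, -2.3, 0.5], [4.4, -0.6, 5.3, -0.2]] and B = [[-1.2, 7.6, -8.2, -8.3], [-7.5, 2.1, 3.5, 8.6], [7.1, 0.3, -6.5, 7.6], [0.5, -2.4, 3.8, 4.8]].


A:B = sum over all i,j of A_{ij} * B_{ij}.
Row 1: -4*-1.2=4.8, -4.6*7.6=-34.96, 5.5*-8.2=-45.1, 3.9*-8.3=-32.37 => row sum = -107.63
Row 2: 6.5*-7.5=-48.75, 6.1*2.1=12.81, -8.7*3.5=-30.45, 4*8.6=34.4 => row sum = -31.99
Row 3: 4.6*7.1=32.66, 0.1*0.3=0.03, -2.3*-6.5=14.95, 0.5*7.6=3.8 => row sum = 51.44
Row 4: 4.4*0.5=2.2, -0.6*-2.4=1.44, 5.3*3.8=20.14, -0.2*4.8=-0.96 => row sum = 22.82
Total = -107.63 + -31.99 + 51.44 + 22.82 = -65.36

-65.36


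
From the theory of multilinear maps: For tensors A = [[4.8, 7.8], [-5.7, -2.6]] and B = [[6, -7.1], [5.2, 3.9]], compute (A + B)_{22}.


Tensor addition is component-wise: (A + B)_{ij} = A_{ij} + B_{ij}.
A_{22} = -2.6
B_{22} = 3.9
(A + B)_{22} = -2.6 + 3.9 = 1.3

1.3


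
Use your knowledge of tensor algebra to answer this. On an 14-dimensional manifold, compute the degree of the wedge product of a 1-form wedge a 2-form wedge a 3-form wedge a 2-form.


The degree of a wedge product is the sum of the degrees of the individual forms.
Degrees: 1, 2, 3, 2
Total degree = 1 + 2 + 3 + 2 = 8

8


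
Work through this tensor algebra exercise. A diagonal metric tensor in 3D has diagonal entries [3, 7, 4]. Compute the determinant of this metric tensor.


For a diagonal metric, the determinant is the product of diagonal entries.
Diagonal entries: 3, 7, 4
det(g) = 3 * 7 * 4 = 84

84


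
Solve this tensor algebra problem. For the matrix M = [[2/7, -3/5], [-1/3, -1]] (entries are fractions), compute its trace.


The trace is the sum of diagonal entries.
Diagonal: M[1,1] = 2/7, M[2,2] = -1
Tr(M) = 2/7 + -1
Computing step by step:
After adding M[1,1]: 2/7
After adding M[2,2]: -5/7
Tr(M) = -5/7

-5/7
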